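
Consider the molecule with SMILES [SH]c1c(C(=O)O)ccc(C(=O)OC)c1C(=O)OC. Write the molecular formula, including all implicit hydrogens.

C11H10O6S

Walk through each heavy atom and fill implicit hydrogens from standard valence (C 4, N 3, O 2, S 2, halogen 1); for lowercase aromatic atoms, an aromatic c carries 1 H when it has two neighbours and 0 H with three, and aromatic n carries 0 H:
  atom 1: S with explicit H count 1
  atom 2: aromatic c, 3 neighbours → 0 H
  atom 3: aromatic c, 3 neighbours → 0 H
  atom 4: C, bond orders sum to 4 (valence 4) → 0 H
  atom 5: O, bond orders sum to 2 (valence 2) → 0 H
  atom 6: O, bond orders sum to 1 (valence 2) → 1 H
  atom 7: aromatic c, 2 neighbours → 1 H
  atom 8: aromatic c, 2 neighbours → 1 H
  atom 9: aromatic c, 3 neighbours → 0 H
  atom 10: C, bond orders sum to 4 (valence 4) → 0 H
  atom 11: O, bond orders sum to 2 (valence 2) → 0 H
  atom 12: O, bond orders sum to 2 (valence 2) → 0 H
  atom 13: C, bond orders sum to 1 (valence 4) → 3 H
  atom 14: aromatic c, 3 neighbours → 0 H
  atom 15: C, bond orders sum to 4 (valence 4) → 0 H
  atom 16: O, bond orders sum to 2 (valence 2) → 0 H
  atom 17: O, bond orders sum to 2 (valence 2) → 0 H
  atom 18: C, bond orders sum to 1 (valence 4) → 3 H
Totals → C:11, H:10, O:6, S:1.
In Hill order: C11H10O6S.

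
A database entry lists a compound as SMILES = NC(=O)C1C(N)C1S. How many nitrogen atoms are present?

2

Scan the SMILES for N atoms (remember two-letter symbols like Cl and Br are single atoms).
Nitrogen count: 2.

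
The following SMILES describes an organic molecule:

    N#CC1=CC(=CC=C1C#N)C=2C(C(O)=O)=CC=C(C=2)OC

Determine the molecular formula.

Walk through each heavy atom and fill implicit hydrogens from standard valence (C 4, N 3, O 2, S 2, halogen 1):
  atom 1: N, bond orders sum to 3 (valence 3) → 0 H
  atom 2: C, bond orders sum to 4 (valence 4) → 0 H
  atom 3: C, bond orders sum to 4 (valence 4) → 0 H
  atom 4: C, bond orders sum to 3 (valence 4) → 1 H
  atom 5: C, bond orders sum to 4 (valence 4) → 0 H
  atom 6: C, bond orders sum to 3 (valence 4) → 1 H
  atom 7: C, bond orders sum to 3 (valence 4) → 1 H
  atom 8: C, bond orders sum to 4 (valence 4) → 0 H
  atom 9: C, bond orders sum to 4 (valence 4) → 0 H
  atom 10: N, bond orders sum to 3 (valence 3) → 0 H
  atom 11: C, bond orders sum to 4 (valence 4) → 0 H
  atom 12: C, bond orders sum to 4 (valence 4) → 0 H
  atom 13: C, bond orders sum to 4 (valence 4) → 0 H
  atom 14: O, bond orders sum to 1 (valence 2) → 1 H
  atom 15: O, bond orders sum to 2 (valence 2) → 0 H
  atom 16: C, bond orders sum to 3 (valence 4) → 1 H
  atom 17: C, bond orders sum to 3 (valence 4) → 1 H
  atom 18: C, bond orders sum to 4 (valence 4) → 0 H
  atom 19: C, bond orders sum to 3 (valence 4) → 1 H
  atom 20: O, bond orders sum to 2 (valence 2) → 0 H
  atom 21: C, bond orders sum to 1 (valence 4) → 3 H
Totals → C:16, H:10, N:2, O:3.
In Hill order: C16H10N2O3.

C16H10N2O3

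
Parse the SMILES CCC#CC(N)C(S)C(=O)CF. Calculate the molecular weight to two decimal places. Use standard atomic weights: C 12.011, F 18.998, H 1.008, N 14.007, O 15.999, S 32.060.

189.25 g/mol

First, the molecular formula is C8H12FNOS (counting implicit H from valence).
  C: 8 × 12.011 = 96.088
  F: 1 × 18.998 = 18.998
  H: 12 × 1.008 = 12.096
  N: 1 × 14.007 = 14.007
  O: 1 × 15.999 = 15.999
  S: 1 × 32.060 = 32.060
Sum: 8×12.011 + 1×18.998 + 12×1.008 + 1×14.007 + 1×15.999 + 1×32.060 = 189.248 → 189.25 g/mol.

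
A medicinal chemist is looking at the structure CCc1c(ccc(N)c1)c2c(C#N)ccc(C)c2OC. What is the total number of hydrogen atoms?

Walk through each heavy atom and fill implicit hydrogens from standard valence (C 4, N 3, O 2, S 2, halogen 1); for lowercase aromatic atoms, an aromatic c carries 1 H when it has two neighbours and 0 H with three, and aromatic n carries 0 H:
  atom 1: C, bond orders sum to 1 (valence 4) → 3 H
  atom 2: C, bond orders sum to 2 (valence 4) → 2 H
  atom 3: aromatic c, 3 neighbours → 0 H
  atom 4: aromatic c, 3 neighbours → 0 H
  atom 5: aromatic c, 2 neighbours → 1 H
  atom 6: aromatic c, 2 neighbours → 1 H
  atom 7: aromatic c, 3 neighbours → 0 H
  atom 8: N, bond orders sum to 1 (valence 3) → 2 H
  atom 9: aromatic c, 2 neighbours → 1 H
  atom 10: aromatic c, 3 neighbours → 0 H
  atom 11: aromatic c, 3 neighbours → 0 H
  atom 12: C, bond orders sum to 4 (valence 4) → 0 H
  atom 13: N, bond orders sum to 3 (valence 3) → 0 H
  atom 14: aromatic c, 2 neighbours → 1 H
  atom 15: aromatic c, 2 neighbours → 1 H
  atom 16: aromatic c, 3 neighbours → 0 H
  atom 17: C, bond orders sum to 1 (valence 4) → 3 H
  atom 18: aromatic c, 3 neighbours → 0 H
  atom 19: O, bond orders sum to 2 (valence 2) → 0 H
  atom 20: C, bond orders sum to 1 (valence 4) → 3 H
Total hydrogens: 18.

18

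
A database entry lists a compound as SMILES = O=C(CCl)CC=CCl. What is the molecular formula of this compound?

C5H6Cl2O

Walk through each heavy atom and fill implicit hydrogens from standard valence (C 4, N 3, O 2, S 2, halogen 1):
  atom 1: O, bond orders sum to 2 (valence 2) → 0 H
  atom 2: C, bond orders sum to 4 (valence 4) → 0 H
  atom 3: C, bond orders sum to 2 (valence 4) → 2 H
  atom 4: Cl (halogen, monovalent) → 0 H
  atom 5: C, bond orders sum to 2 (valence 4) → 2 H
  atom 6: C, bond orders sum to 3 (valence 4) → 1 H
  atom 7: C, bond orders sum to 3 (valence 4) → 1 H
  atom 8: Cl (halogen, monovalent) → 0 H
Totals → C:5, H:6, Cl:2, O:1.
In Hill order: C5H6Cl2O.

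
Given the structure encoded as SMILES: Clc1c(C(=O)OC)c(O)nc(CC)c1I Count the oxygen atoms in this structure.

3

Scan the SMILES for O atoms (remember two-letter symbols like Cl and Br are single atoms).
Oxygen count: 3.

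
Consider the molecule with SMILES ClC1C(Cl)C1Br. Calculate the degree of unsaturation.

Molecular formula: C3H3BrCl2.
DoU = (2C + 2 + N − H − X) / 2, where X is the halogen count and O/S are ignored.
    = (2·3 + 2 + 0 − 3 − 3) / 2 = 2 / 2 = 1.

1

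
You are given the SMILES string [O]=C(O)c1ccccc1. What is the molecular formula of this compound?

Walk through each heavy atom and fill implicit hydrogens from standard valence (C 4, N 3, O 2, S 2, halogen 1); for lowercase aromatic atoms, an aromatic c carries 1 H when it has two neighbours and 0 H with three, and aromatic n carries 0 H:
  atom 1: O with explicit H count 0
  atom 2: C, bond orders sum to 4 (valence 4) → 0 H
  atom 3: O, bond orders sum to 1 (valence 2) → 1 H
  atom 4: aromatic c, 3 neighbours → 0 H
  atom 5: aromatic c, 2 neighbours → 1 H
  atom 6: aromatic c, 2 neighbours → 1 H
  atom 7: aromatic c, 2 neighbours → 1 H
  atom 8: aromatic c, 2 neighbours → 1 H
  atom 9: aromatic c, 2 neighbours → 1 H
Totals → C:7, H:6, O:2.

C7H6O2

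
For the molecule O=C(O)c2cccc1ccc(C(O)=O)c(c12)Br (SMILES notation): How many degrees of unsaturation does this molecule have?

9

Molecular formula: C12H7BrO4.
DoU = (2C + 2 + N − H − X) / 2, where X is the halogen count and O/S are ignored.
    = (2·12 + 2 + 0 − 7 − 1) / 2 = 18 / 2 = 9.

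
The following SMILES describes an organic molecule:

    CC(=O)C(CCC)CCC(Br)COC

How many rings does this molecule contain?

0

In SMILES, each pair of matching ring-closure digits denotes one ring-closing bond; the number of such bonds equals the number of independent rings.
Ring-closure bonds here: 0.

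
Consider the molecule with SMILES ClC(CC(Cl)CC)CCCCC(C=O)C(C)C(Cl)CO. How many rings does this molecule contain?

In SMILES, each pair of matching ring-closure digits denotes one ring-closing bond; the number of such bonds equals the number of independent rings.
Ring-closure bonds here: 0.

0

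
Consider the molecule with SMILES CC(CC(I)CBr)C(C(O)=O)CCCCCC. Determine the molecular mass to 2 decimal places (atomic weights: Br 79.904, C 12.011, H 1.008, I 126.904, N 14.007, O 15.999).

First, the molecular formula is C13H24BrIO2 (counting implicit H from valence).
  Br: 1 × 79.904 = 79.904
  C: 13 × 12.011 = 156.143
  H: 24 × 1.008 = 24.192
  I: 1 × 126.904 = 126.904
  O: 2 × 15.999 = 31.998
Sum: 1×79.904 + 13×12.011 + 24×1.008 + 1×126.904 + 2×15.999 = 419.141 → 419.14 g/mol.

419.14 g/mol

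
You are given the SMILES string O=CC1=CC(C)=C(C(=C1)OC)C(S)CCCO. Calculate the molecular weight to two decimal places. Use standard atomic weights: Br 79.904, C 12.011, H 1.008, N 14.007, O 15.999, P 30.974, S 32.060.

First, the molecular formula is C13H18O3S (counting implicit H from valence).
  C: 13 × 12.011 = 156.143
  H: 18 × 1.008 = 18.144
  O: 3 × 15.999 = 47.997
  S: 1 × 32.060 = 32.060
Sum: 13×12.011 + 18×1.008 + 3×15.999 + 1×32.060 = 254.344 → 254.34 g/mol.

254.34 g/mol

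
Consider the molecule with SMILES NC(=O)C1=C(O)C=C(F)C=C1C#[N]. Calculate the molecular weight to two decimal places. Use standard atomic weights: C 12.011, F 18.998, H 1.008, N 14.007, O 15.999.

First, the molecular formula is C8H5FN2O2 (counting implicit H from valence).
  C: 8 × 12.011 = 96.088
  F: 1 × 18.998 = 18.998
  H: 5 × 1.008 = 5.040
  N: 2 × 14.007 = 28.014
  O: 2 × 15.999 = 31.998
Sum: 8×12.011 + 1×18.998 + 5×1.008 + 2×14.007 + 2×15.999 = 180.138 → 180.14 g/mol.

180.14 g/mol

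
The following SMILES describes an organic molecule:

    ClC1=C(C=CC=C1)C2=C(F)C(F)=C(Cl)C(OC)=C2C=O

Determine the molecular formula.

Walk through each heavy atom and fill implicit hydrogens from standard valence (C 4, N 3, O 2, S 2, halogen 1):
  atom 1: Cl (halogen, monovalent) → 0 H
  atom 2: C, bond orders sum to 4 (valence 4) → 0 H
  atom 3: C, bond orders sum to 4 (valence 4) → 0 H
  atom 4: C, bond orders sum to 3 (valence 4) → 1 H
  atom 5: C, bond orders sum to 3 (valence 4) → 1 H
  atom 6: C, bond orders sum to 3 (valence 4) → 1 H
  atom 7: C, bond orders sum to 3 (valence 4) → 1 H
  atom 8: C, bond orders sum to 4 (valence 4) → 0 H
  atom 9: C, bond orders sum to 4 (valence 4) → 0 H
  atom 10: F (halogen, monovalent) → 0 H
  atom 11: C, bond orders sum to 4 (valence 4) → 0 H
  atom 12: F (halogen, monovalent) → 0 H
  atom 13: C, bond orders sum to 4 (valence 4) → 0 H
  atom 14: Cl (halogen, monovalent) → 0 H
  atom 15: C, bond orders sum to 4 (valence 4) → 0 H
  atom 16: O, bond orders sum to 2 (valence 2) → 0 H
  atom 17: C, bond orders sum to 1 (valence 4) → 3 H
  atom 18: C, bond orders sum to 4 (valence 4) → 0 H
  atom 19: C, bond orders sum to 3 (valence 4) → 1 H
  atom 20: O, bond orders sum to 2 (valence 2) → 0 H
Totals → C:14, H:8, Cl:2, F:2, O:2.

C14H8Cl2F2O2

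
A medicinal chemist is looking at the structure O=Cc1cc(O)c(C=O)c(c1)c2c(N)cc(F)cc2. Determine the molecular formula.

C14H10FNO3

Walk through each heavy atom and fill implicit hydrogens from standard valence (C 4, N 3, O 2, S 2, halogen 1); for lowercase aromatic atoms, an aromatic c carries 1 H when it has two neighbours and 0 H with three, and aromatic n carries 0 H:
  atom 1: O, bond orders sum to 2 (valence 2) → 0 H
  atom 2: C, bond orders sum to 3 (valence 4) → 1 H
  atom 3: aromatic c, 3 neighbours → 0 H
  atom 4: aromatic c, 2 neighbours → 1 H
  atom 5: aromatic c, 3 neighbours → 0 H
  atom 6: O, bond orders sum to 1 (valence 2) → 1 H
  atom 7: aromatic c, 3 neighbours → 0 H
  atom 8: C, bond orders sum to 3 (valence 4) → 1 H
  atom 9: O, bond orders sum to 2 (valence 2) → 0 H
  atom 10: aromatic c, 3 neighbours → 0 H
  atom 11: aromatic c, 2 neighbours → 1 H
  atom 12: aromatic c, 3 neighbours → 0 H
  atom 13: aromatic c, 3 neighbours → 0 H
  atom 14: N, bond orders sum to 1 (valence 3) → 2 H
  atom 15: aromatic c, 2 neighbours → 1 H
  atom 16: aromatic c, 3 neighbours → 0 H
  atom 17: F (halogen, monovalent) → 0 H
  atom 18: aromatic c, 2 neighbours → 1 H
  atom 19: aromatic c, 2 neighbours → 1 H
Totals → C:14, H:10, F:1, N:1, O:3.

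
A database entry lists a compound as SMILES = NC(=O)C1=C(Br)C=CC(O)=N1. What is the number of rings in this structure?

In SMILES, each pair of matching ring-closure digits denotes one ring-closing bond; the number of such bonds equals the number of independent rings.
Ring-closure bonds here: 1.

1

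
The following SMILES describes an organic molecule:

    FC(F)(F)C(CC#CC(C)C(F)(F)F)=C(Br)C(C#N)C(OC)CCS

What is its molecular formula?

Walk through each heavy atom and fill implicit hydrogens from standard valence (C 4, N 3, O 2, S 2, halogen 1):
  atom 1: F (halogen, monovalent) → 0 H
  atom 2: C, bond orders sum to 4 (valence 4) → 0 H
  atom 3: F (halogen, monovalent) → 0 H
  atom 4: F (halogen, monovalent) → 0 H
  atom 5: C, bond orders sum to 4 (valence 4) → 0 H
  atom 6: C, bond orders sum to 2 (valence 4) → 2 H
  atom 7: C, bond orders sum to 4 (valence 4) → 0 H
  atom 8: C, bond orders sum to 4 (valence 4) → 0 H
  atom 9: C, bond orders sum to 3 (valence 4) → 1 H
  atom 10: C, bond orders sum to 1 (valence 4) → 3 H
  atom 11: C, bond orders sum to 4 (valence 4) → 0 H
  atom 12: F (halogen, monovalent) → 0 H
  atom 13: F (halogen, monovalent) → 0 H
  atom 14: F (halogen, monovalent) → 0 H
  atom 15: C, bond orders sum to 4 (valence 4) → 0 H
  atom 16: Br (halogen, monovalent) → 0 H
  atom 17: C, bond orders sum to 3 (valence 4) → 1 H
  atom 18: C, bond orders sum to 4 (valence 4) → 0 H
  atom 19: N, bond orders sum to 3 (valence 3) → 0 H
  atom 20: C, bond orders sum to 3 (valence 4) → 1 H
  atom 21: O, bond orders sum to 2 (valence 2) → 0 H
  atom 22: C, bond orders sum to 1 (valence 4) → 3 H
  atom 23: C, bond orders sum to 2 (valence 4) → 2 H
  atom 24: C, bond orders sum to 2 (valence 4) → 2 H
  atom 25: S, bond orders sum to 1 (valence 2) → 1 H
Totals → C:15, H:16, Br:1, F:6, N:1, O:1, S:1.

C15H16BrF6NOS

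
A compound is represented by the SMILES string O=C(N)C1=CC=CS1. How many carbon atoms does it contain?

5

Count every carbon token in the SMILES (each C, including those in ring-closure positions and inside branches).
Carbon count: 5.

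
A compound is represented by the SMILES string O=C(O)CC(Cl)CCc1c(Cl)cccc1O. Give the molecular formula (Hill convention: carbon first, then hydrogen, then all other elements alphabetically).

Walk through each heavy atom and fill implicit hydrogens from standard valence (C 4, N 3, O 2, S 2, halogen 1); for lowercase aromatic atoms, an aromatic c carries 1 H when it has two neighbours and 0 H with three, and aromatic n carries 0 H:
  atom 1: O, bond orders sum to 2 (valence 2) → 0 H
  atom 2: C, bond orders sum to 4 (valence 4) → 0 H
  atom 3: O, bond orders sum to 1 (valence 2) → 1 H
  atom 4: C, bond orders sum to 2 (valence 4) → 2 H
  atom 5: C, bond orders sum to 3 (valence 4) → 1 H
  atom 6: Cl (halogen, monovalent) → 0 H
  atom 7: C, bond orders sum to 2 (valence 4) → 2 H
  atom 8: C, bond orders sum to 2 (valence 4) → 2 H
  atom 9: aromatic c, 3 neighbours → 0 H
  atom 10: aromatic c, 3 neighbours → 0 H
  atom 11: Cl (halogen, monovalent) → 0 H
  atom 12: aromatic c, 2 neighbours → 1 H
  atom 13: aromatic c, 2 neighbours → 1 H
  atom 14: aromatic c, 2 neighbours → 1 H
  atom 15: aromatic c, 3 neighbours → 0 H
  atom 16: O, bond orders sum to 1 (valence 2) → 1 H
Totals → C:11, H:12, Cl:2, O:3.
In Hill order: C11H12Cl2O3.

C11H12Cl2O3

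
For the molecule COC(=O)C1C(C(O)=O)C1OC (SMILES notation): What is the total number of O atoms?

5

Scan the SMILES for O atoms (remember two-letter symbols like Cl and Br are single atoms).
Oxygen count: 5.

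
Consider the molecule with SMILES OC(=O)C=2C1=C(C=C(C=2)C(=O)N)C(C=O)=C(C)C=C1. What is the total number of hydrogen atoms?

Walk through each heavy atom and fill implicit hydrogens from standard valence (C 4, N 3, O 2, S 2, halogen 1):
  atom 1: O, bond orders sum to 1 (valence 2) → 1 H
  atom 2: C, bond orders sum to 4 (valence 4) → 0 H
  atom 3: O, bond orders sum to 2 (valence 2) → 0 H
  atom 4: C, bond orders sum to 4 (valence 4) → 0 H
  atom 5: C, bond orders sum to 4 (valence 4) → 0 H
  atom 6: C, bond orders sum to 4 (valence 4) → 0 H
  atom 7: C, bond orders sum to 3 (valence 4) → 1 H
  atom 8: C, bond orders sum to 4 (valence 4) → 0 H
  atom 9: C, bond orders sum to 3 (valence 4) → 1 H
  atom 10: C, bond orders sum to 4 (valence 4) → 0 H
  atom 11: O, bond orders sum to 2 (valence 2) → 0 H
  atom 12: N, bond orders sum to 1 (valence 3) → 2 H
  atom 13: C, bond orders sum to 4 (valence 4) → 0 H
  atom 14: C, bond orders sum to 3 (valence 4) → 1 H
  atom 15: O, bond orders sum to 2 (valence 2) → 0 H
  atom 16: C, bond orders sum to 4 (valence 4) → 0 H
  atom 17: C, bond orders sum to 1 (valence 4) → 3 H
  atom 18: C, bond orders sum to 3 (valence 4) → 1 H
  atom 19: C, bond orders sum to 3 (valence 4) → 1 H
Total hydrogens: 11.

11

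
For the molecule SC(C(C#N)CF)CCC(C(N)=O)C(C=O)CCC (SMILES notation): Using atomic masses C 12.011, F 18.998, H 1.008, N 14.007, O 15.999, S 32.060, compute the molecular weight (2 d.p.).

First, the molecular formula is C13H21FN2O2S (counting implicit H from valence).
  C: 13 × 12.011 = 156.143
  F: 1 × 18.998 = 18.998
  H: 21 × 1.008 = 21.168
  N: 2 × 14.007 = 28.014
  O: 2 × 15.999 = 31.998
  S: 1 × 32.060 = 32.060
Sum: 13×12.011 + 1×18.998 + 21×1.008 + 2×14.007 + 2×15.999 + 1×32.060 = 288.381 → 288.38 g/mol.

288.38 g/mol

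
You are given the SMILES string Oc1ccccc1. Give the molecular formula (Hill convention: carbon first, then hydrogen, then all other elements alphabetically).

Walk through each heavy atom and fill implicit hydrogens from standard valence (C 4, N 3, O 2, S 2, halogen 1); for lowercase aromatic atoms, an aromatic c carries 1 H when it has two neighbours and 0 H with three, and aromatic n carries 0 H:
  atom 1: O, bond orders sum to 1 (valence 2) → 1 H
  atom 2: aromatic c, 3 neighbours → 0 H
  atom 3: aromatic c, 2 neighbours → 1 H
  atom 4: aromatic c, 2 neighbours → 1 H
  atom 5: aromatic c, 2 neighbours → 1 H
  atom 6: aromatic c, 2 neighbours → 1 H
  atom 7: aromatic c, 2 neighbours → 1 H
Totals → C:6, H:6, O:1.

C6H6O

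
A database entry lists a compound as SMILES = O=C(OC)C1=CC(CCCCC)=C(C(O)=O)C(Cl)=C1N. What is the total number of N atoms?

1

Scan the SMILES for N atoms (remember two-letter symbols like Cl and Br are single atoms).
Nitrogen count: 1.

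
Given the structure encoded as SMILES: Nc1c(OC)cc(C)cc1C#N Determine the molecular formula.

C9H10N2O

Walk through each heavy atom and fill implicit hydrogens from standard valence (C 4, N 3, O 2, S 2, halogen 1); for lowercase aromatic atoms, an aromatic c carries 1 H when it has two neighbours and 0 H with three, and aromatic n carries 0 H:
  atom 1: N, bond orders sum to 1 (valence 3) → 2 H
  atom 2: aromatic c, 3 neighbours → 0 H
  atom 3: aromatic c, 3 neighbours → 0 H
  atom 4: O, bond orders sum to 2 (valence 2) → 0 H
  atom 5: C, bond orders sum to 1 (valence 4) → 3 H
  atom 6: aromatic c, 2 neighbours → 1 H
  atom 7: aromatic c, 3 neighbours → 0 H
  atom 8: C, bond orders sum to 1 (valence 4) → 3 H
  atom 9: aromatic c, 2 neighbours → 1 H
  atom 10: aromatic c, 3 neighbours → 0 H
  atom 11: C, bond orders sum to 4 (valence 4) → 0 H
  atom 12: N, bond orders sum to 3 (valence 3) → 0 H
Totals → C:9, H:10, N:2, O:1.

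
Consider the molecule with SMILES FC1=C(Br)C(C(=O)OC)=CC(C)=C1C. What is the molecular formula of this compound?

Walk through each heavy atom and fill implicit hydrogens from standard valence (C 4, N 3, O 2, S 2, halogen 1):
  atom 1: F (halogen, monovalent) → 0 H
  atom 2: C, bond orders sum to 4 (valence 4) → 0 H
  atom 3: C, bond orders sum to 4 (valence 4) → 0 H
  atom 4: Br (halogen, monovalent) → 0 H
  atom 5: C, bond orders sum to 4 (valence 4) → 0 H
  atom 6: C, bond orders sum to 4 (valence 4) → 0 H
  atom 7: O, bond orders sum to 2 (valence 2) → 0 H
  atom 8: O, bond orders sum to 2 (valence 2) → 0 H
  atom 9: C, bond orders sum to 1 (valence 4) → 3 H
  atom 10: C, bond orders sum to 3 (valence 4) → 1 H
  atom 11: C, bond orders sum to 4 (valence 4) → 0 H
  atom 12: C, bond orders sum to 1 (valence 4) → 3 H
  atom 13: C, bond orders sum to 4 (valence 4) → 0 H
  atom 14: C, bond orders sum to 1 (valence 4) → 3 H
Totals → C:10, H:10, Br:1, F:1, O:2.
In Hill order: C10H10BrFO2.

C10H10BrFO2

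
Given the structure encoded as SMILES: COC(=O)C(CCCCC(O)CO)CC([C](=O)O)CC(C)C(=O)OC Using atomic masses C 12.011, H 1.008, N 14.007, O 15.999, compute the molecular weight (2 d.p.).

First, the molecular formula is C17H30O8 (counting implicit H from valence).
  C: 17 × 12.011 = 204.187
  H: 30 × 1.008 = 30.240
  O: 8 × 15.999 = 127.992
Sum: 17×12.011 + 30×1.008 + 8×15.999 = 362.419 → 362.42 g/mol.

362.42 g/mol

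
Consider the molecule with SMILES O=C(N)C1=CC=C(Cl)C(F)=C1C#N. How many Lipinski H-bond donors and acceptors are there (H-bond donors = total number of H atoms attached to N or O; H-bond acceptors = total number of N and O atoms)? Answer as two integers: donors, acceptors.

2, 3

Donors: find every N or O and count the H atoms it carries.
  atom 1 (O): bond orders sum to 2 → 0 H
  atom 3 (N): bond orders sum to 1 → 2 H
  atom 13 (N): bond orders sum to 3 → 0 H
Lipinski HBD = 2.
Acceptors: N atoms = 2, O atoms = 1 → HBA = 3.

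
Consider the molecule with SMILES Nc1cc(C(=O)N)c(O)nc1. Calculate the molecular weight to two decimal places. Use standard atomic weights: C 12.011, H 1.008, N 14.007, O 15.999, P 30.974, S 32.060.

153.14 g/mol

First, the molecular formula is C6H7N3O2 (counting implicit H from valence).
  C: 6 × 12.011 = 72.066
  H: 7 × 1.008 = 7.056
  N: 3 × 14.007 = 42.021
  O: 2 × 15.999 = 31.998
Sum: 6×12.011 + 7×1.008 + 3×14.007 + 2×15.999 = 153.141 → 153.14 g/mol.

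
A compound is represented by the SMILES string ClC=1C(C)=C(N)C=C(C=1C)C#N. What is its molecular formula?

Walk through each heavy atom and fill implicit hydrogens from standard valence (C 4, N 3, O 2, S 2, halogen 1):
  atom 1: Cl (halogen, monovalent) → 0 H
  atom 2: C, bond orders sum to 4 (valence 4) → 0 H
  atom 3: C, bond orders sum to 4 (valence 4) → 0 H
  atom 4: C, bond orders sum to 1 (valence 4) → 3 H
  atom 5: C, bond orders sum to 4 (valence 4) → 0 H
  atom 6: N, bond orders sum to 1 (valence 3) → 2 H
  atom 7: C, bond orders sum to 3 (valence 4) → 1 H
  atom 8: C, bond orders sum to 4 (valence 4) → 0 H
  atom 9: C, bond orders sum to 4 (valence 4) → 0 H
  atom 10: C, bond orders sum to 1 (valence 4) → 3 H
  atom 11: C, bond orders sum to 4 (valence 4) → 0 H
  atom 12: N, bond orders sum to 3 (valence 3) → 0 H
Totals → C:9, H:9, Cl:1, N:2.
In Hill order: C9H9ClN2.

C9H9ClN2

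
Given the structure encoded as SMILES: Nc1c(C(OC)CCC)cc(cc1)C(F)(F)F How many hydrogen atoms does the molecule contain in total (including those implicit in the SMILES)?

16

Walk through each heavy atom and fill implicit hydrogens from standard valence (C 4, N 3, O 2, S 2, halogen 1); for lowercase aromatic atoms, an aromatic c carries 1 H when it has two neighbours and 0 H with three, and aromatic n carries 0 H:
  atom 1: N, bond orders sum to 1 (valence 3) → 2 H
  atom 2: aromatic c, 3 neighbours → 0 H
  atom 3: aromatic c, 3 neighbours → 0 H
  atom 4: C, bond orders sum to 3 (valence 4) → 1 H
  atom 5: O, bond orders sum to 2 (valence 2) → 0 H
  atom 6: C, bond orders sum to 1 (valence 4) → 3 H
  atom 7: C, bond orders sum to 2 (valence 4) → 2 H
  atom 8: C, bond orders sum to 2 (valence 4) → 2 H
  atom 9: C, bond orders sum to 1 (valence 4) → 3 H
  atom 10: aromatic c, 2 neighbours → 1 H
  atom 11: aromatic c, 3 neighbours → 0 H
  atom 12: aromatic c, 2 neighbours → 1 H
  atom 13: aromatic c, 2 neighbours → 1 H
  atom 14: C, bond orders sum to 4 (valence 4) → 0 H
  atom 15: F (halogen, monovalent) → 0 H
  atom 16: F (halogen, monovalent) → 0 H
  atom 17: F (halogen, monovalent) → 0 H
Total hydrogens: 16.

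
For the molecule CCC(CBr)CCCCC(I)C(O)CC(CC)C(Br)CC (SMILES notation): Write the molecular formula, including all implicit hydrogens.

C17H33Br2IO

Walk through each heavy atom and fill implicit hydrogens from standard valence (C 4, N 3, O 2, S 2, halogen 1):
  atom 1: C, bond orders sum to 1 (valence 4) → 3 H
  atom 2: C, bond orders sum to 2 (valence 4) → 2 H
  atom 3: C, bond orders sum to 3 (valence 4) → 1 H
  atom 4: C, bond orders sum to 2 (valence 4) → 2 H
  atom 5: Br (halogen, monovalent) → 0 H
  atom 6: C, bond orders sum to 2 (valence 4) → 2 H
  atom 7: C, bond orders sum to 2 (valence 4) → 2 H
  atom 8: C, bond orders sum to 2 (valence 4) → 2 H
  atom 9: C, bond orders sum to 2 (valence 4) → 2 H
  atom 10: C, bond orders sum to 3 (valence 4) → 1 H
  atom 11: I (halogen, monovalent) → 0 H
  atom 12: C, bond orders sum to 3 (valence 4) → 1 H
  atom 13: O, bond orders sum to 1 (valence 2) → 1 H
  atom 14: C, bond orders sum to 2 (valence 4) → 2 H
  atom 15: C, bond orders sum to 3 (valence 4) → 1 H
  atom 16: C, bond orders sum to 2 (valence 4) → 2 H
  atom 17: C, bond orders sum to 1 (valence 4) → 3 H
  atom 18: C, bond orders sum to 3 (valence 4) → 1 H
  atom 19: Br (halogen, monovalent) → 0 H
  atom 20: C, bond orders sum to 2 (valence 4) → 2 H
  atom 21: C, bond orders sum to 1 (valence 4) → 3 H
Totals → C:17, H:33, Br:2, I:1, O:1.
In Hill order: C17H33Br2IO.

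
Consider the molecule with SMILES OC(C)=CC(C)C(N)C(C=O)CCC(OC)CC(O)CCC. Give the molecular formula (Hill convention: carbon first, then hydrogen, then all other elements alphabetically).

Walk through each heavy atom and fill implicit hydrogens from standard valence (C 4, N 3, O 2, S 2, halogen 1):
  atom 1: O, bond orders sum to 1 (valence 2) → 1 H
  atom 2: C, bond orders sum to 4 (valence 4) → 0 H
  atom 3: C, bond orders sum to 1 (valence 4) → 3 H
  atom 4: C, bond orders sum to 3 (valence 4) → 1 H
  atom 5: C, bond orders sum to 3 (valence 4) → 1 H
  atom 6: C, bond orders sum to 1 (valence 4) → 3 H
  atom 7: C, bond orders sum to 3 (valence 4) → 1 H
  atom 8: N, bond orders sum to 1 (valence 3) → 2 H
  atom 9: C, bond orders sum to 3 (valence 4) → 1 H
  atom 10: C, bond orders sum to 3 (valence 4) → 1 H
  atom 11: O, bond orders sum to 2 (valence 2) → 0 H
  atom 12: C, bond orders sum to 2 (valence 4) → 2 H
  atom 13: C, bond orders sum to 2 (valence 4) → 2 H
  atom 14: C, bond orders sum to 3 (valence 4) → 1 H
  atom 15: O, bond orders sum to 2 (valence 2) → 0 H
  atom 16: C, bond orders sum to 1 (valence 4) → 3 H
  atom 17: C, bond orders sum to 2 (valence 4) → 2 H
  atom 18: C, bond orders sum to 3 (valence 4) → 1 H
  atom 19: O, bond orders sum to 1 (valence 2) → 1 H
  atom 20: C, bond orders sum to 2 (valence 4) → 2 H
  atom 21: C, bond orders sum to 2 (valence 4) → 2 H
  atom 22: C, bond orders sum to 1 (valence 4) → 3 H
Totals → C:17, H:33, N:1, O:4.

C17H33NO4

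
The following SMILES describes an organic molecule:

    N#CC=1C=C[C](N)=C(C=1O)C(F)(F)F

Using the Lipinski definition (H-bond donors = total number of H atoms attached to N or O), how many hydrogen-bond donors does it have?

3

Donors: find every N or O and count the H atoms it carries.
  atom 1 (N): bond orders sum to 3 → 0 H
  atom 7 (N): bond orders sum to 1 → 2 H
  atom 10 (O): bond orders sum to 1 → 1 H
Lipinski HBD = 3.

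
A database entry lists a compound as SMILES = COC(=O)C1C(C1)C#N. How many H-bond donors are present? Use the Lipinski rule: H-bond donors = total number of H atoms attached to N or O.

0

Donors: find every N or O and count the H atoms it carries.
  atom 2 (O): bond orders sum to 2 → 0 H
  atom 4 (O): bond orders sum to 2 → 0 H
  atom 9 (N): bond orders sum to 3 → 0 H
Lipinski HBD = 0.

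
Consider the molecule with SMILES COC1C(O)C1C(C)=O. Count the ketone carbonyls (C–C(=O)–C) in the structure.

The ketone motif appears at heavy-atom position 7 in the SMILES.
Other groups present: 1 ether, 1 hydroxyl.
Ketone count: 1.

1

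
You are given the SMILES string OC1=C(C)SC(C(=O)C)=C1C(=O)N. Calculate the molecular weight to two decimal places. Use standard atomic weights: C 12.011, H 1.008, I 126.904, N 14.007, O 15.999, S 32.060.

199.22 g/mol

First, the molecular formula is C8H9NO3S (counting implicit H from valence).
  C: 8 × 12.011 = 96.088
  H: 9 × 1.008 = 9.072
  N: 1 × 14.007 = 14.007
  O: 3 × 15.999 = 47.997
  S: 1 × 32.060 = 32.060
Sum: 8×12.011 + 9×1.008 + 1×14.007 + 3×15.999 + 1×32.060 = 199.224 → 199.22 g/mol.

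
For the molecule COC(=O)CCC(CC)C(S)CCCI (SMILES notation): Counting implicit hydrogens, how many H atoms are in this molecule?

Walk through each heavy atom and fill implicit hydrogens from standard valence (C 4, N 3, O 2, S 2, halogen 1):
  atom 1: C, bond orders sum to 1 (valence 4) → 3 H
  atom 2: O, bond orders sum to 2 (valence 2) → 0 H
  atom 3: C, bond orders sum to 4 (valence 4) → 0 H
  atom 4: O, bond orders sum to 2 (valence 2) → 0 H
  atom 5: C, bond orders sum to 2 (valence 4) → 2 H
  atom 6: C, bond orders sum to 2 (valence 4) → 2 H
  atom 7: C, bond orders sum to 3 (valence 4) → 1 H
  atom 8: C, bond orders sum to 2 (valence 4) → 2 H
  atom 9: C, bond orders sum to 1 (valence 4) → 3 H
  atom 10: C, bond orders sum to 3 (valence 4) → 1 H
  atom 11: S, bond orders sum to 1 (valence 2) → 1 H
  atom 12: C, bond orders sum to 2 (valence 4) → 2 H
  atom 13: C, bond orders sum to 2 (valence 4) → 2 H
  atom 14: C, bond orders sum to 2 (valence 4) → 2 H
  atom 15: I (halogen, monovalent) → 0 H
Total hydrogens: 21.

21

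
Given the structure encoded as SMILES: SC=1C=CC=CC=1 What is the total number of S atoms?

1

Scan the SMILES for S atoms (remember two-letter symbols like Cl and Br are single atoms).
Sulfur count: 1.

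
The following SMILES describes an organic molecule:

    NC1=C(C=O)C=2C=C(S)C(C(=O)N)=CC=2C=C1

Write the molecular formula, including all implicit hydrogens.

Walk through each heavy atom and fill implicit hydrogens from standard valence (C 4, N 3, O 2, S 2, halogen 1):
  atom 1: N, bond orders sum to 1 (valence 3) → 2 H
  atom 2: C, bond orders sum to 4 (valence 4) → 0 H
  atom 3: C, bond orders sum to 4 (valence 4) → 0 H
  atom 4: C, bond orders sum to 3 (valence 4) → 1 H
  atom 5: O, bond orders sum to 2 (valence 2) → 0 H
  atom 6: C, bond orders sum to 4 (valence 4) → 0 H
  atom 7: C, bond orders sum to 3 (valence 4) → 1 H
  atom 8: C, bond orders sum to 4 (valence 4) → 0 H
  atom 9: S, bond orders sum to 1 (valence 2) → 1 H
  atom 10: C, bond orders sum to 4 (valence 4) → 0 H
  atom 11: C, bond orders sum to 4 (valence 4) → 0 H
  atom 12: O, bond orders sum to 2 (valence 2) → 0 H
  atom 13: N, bond orders sum to 1 (valence 3) → 2 H
  atom 14: C, bond orders sum to 3 (valence 4) → 1 H
  atom 15: C, bond orders sum to 4 (valence 4) → 0 H
  atom 16: C, bond orders sum to 3 (valence 4) → 1 H
  atom 17: C, bond orders sum to 3 (valence 4) → 1 H
Totals → C:12, H:10, N:2, O:2, S:1.

C12H10N2O2S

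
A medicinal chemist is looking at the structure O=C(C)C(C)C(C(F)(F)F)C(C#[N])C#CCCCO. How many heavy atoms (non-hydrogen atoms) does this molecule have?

Every atom symbol written in the SMILES (organic subset) is one heavy atom; implicit H are not written.
Heavy atoms by element → C:13, F:3, N:1, O:2.
Total: 19.

19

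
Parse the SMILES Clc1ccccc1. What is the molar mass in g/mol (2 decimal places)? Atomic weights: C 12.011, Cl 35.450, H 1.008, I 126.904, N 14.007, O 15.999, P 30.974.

112.56 g/mol

First, the molecular formula is C6H5Cl (counting implicit H from valence).
  C: 6 × 12.011 = 72.066
  Cl: 1 × 35.450 = 35.450
  H: 5 × 1.008 = 5.040
Sum: 6×12.011 + 1×35.450 + 5×1.008 = 112.556 → 112.56 g/mol.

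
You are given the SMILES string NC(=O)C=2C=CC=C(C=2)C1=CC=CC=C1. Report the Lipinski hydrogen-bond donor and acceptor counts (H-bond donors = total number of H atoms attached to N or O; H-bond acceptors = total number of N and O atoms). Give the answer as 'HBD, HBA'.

2, 2

Donors: find every N or O and count the H atoms it carries.
  atom 1 (N): bond orders sum to 1 → 2 H
  atom 3 (O): bond orders sum to 2 → 0 H
Lipinski HBD = 2.
Acceptors: N atoms = 1, O atoms = 1 → HBA = 2.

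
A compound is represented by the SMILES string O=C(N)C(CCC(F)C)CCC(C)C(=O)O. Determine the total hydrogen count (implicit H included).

Walk through each heavy atom and fill implicit hydrogens from standard valence (C 4, N 3, O 2, S 2, halogen 1):
  atom 1: O, bond orders sum to 2 (valence 2) → 0 H
  atom 2: C, bond orders sum to 4 (valence 4) → 0 H
  atom 3: N, bond orders sum to 1 (valence 3) → 2 H
  atom 4: C, bond orders sum to 3 (valence 4) → 1 H
  atom 5: C, bond orders sum to 2 (valence 4) → 2 H
  atom 6: C, bond orders sum to 2 (valence 4) → 2 H
  atom 7: C, bond orders sum to 3 (valence 4) → 1 H
  atom 8: F (halogen, monovalent) → 0 H
  atom 9: C, bond orders sum to 1 (valence 4) → 3 H
  atom 10: C, bond orders sum to 2 (valence 4) → 2 H
  atom 11: C, bond orders sum to 2 (valence 4) → 2 H
  atom 12: C, bond orders sum to 3 (valence 4) → 1 H
  atom 13: C, bond orders sum to 1 (valence 4) → 3 H
  atom 14: C, bond orders sum to 4 (valence 4) → 0 H
  atom 15: O, bond orders sum to 2 (valence 2) → 0 H
  atom 16: O, bond orders sum to 1 (valence 2) → 1 H
Total hydrogens: 20.

20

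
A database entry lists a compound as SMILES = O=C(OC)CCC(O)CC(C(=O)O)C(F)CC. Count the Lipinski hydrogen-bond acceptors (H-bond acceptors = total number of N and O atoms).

N atoms: 0; O atoms: 5.
Lipinski HBA = 0 + 5 = 5.

5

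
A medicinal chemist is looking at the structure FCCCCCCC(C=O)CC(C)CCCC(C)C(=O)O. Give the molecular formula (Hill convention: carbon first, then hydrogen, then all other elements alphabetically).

Walk through each heavy atom and fill implicit hydrogens from standard valence (C 4, N 3, O 2, S 2, halogen 1):
  atom 1: F (halogen, monovalent) → 0 H
  atom 2: C, bond orders sum to 2 (valence 4) → 2 H
  atom 3: C, bond orders sum to 2 (valence 4) → 2 H
  atom 4: C, bond orders sum to 2 (valence 4) → 2 H
  atom 5: C, bond orders sum to 2 (valence 4) → 2 H
  atom 6: C, bond orders sum to 2 (valence 4) → 2 H
  atom 7: C, bond orders sum to 2 (valence 4) → 2 H
  atom 8: C, bond orders sum to 3 (valence 4) → 1 H
  atom 9: C, bond orders sum to 3 (valence 4) → 1 H
  atom 10: O, bond orders sum to 2 (valence 2) → 0 H
  atom 11: C, bond orders sum to 2 (valence 4) → 2 H
  atom 12: C, bond orders sum to 3 (valence 4) → 1 H
  atom 13: C, bond orders sum to 1 (valence 4) → 3 H
  atom 14: C, bond orders sum to 2 (valence 4) → 2 H
  atom 15: C, bond orders sum to 2 (valence 4) → 2 H
  atom 16: C, bond orders sum to 2 (valence 4) → 2 H
  atom 17: C, bond orders sum to 3 (valence 4) → 1 H
  atom 18: C, bond orders sum to 1 (valence 4) → 3 H
  atom 19: C, bond orders sum to 4 (valence 4) → 0 H
  atom 20: O, bond orders sum to 2 (valence 2) → 0 H
  atom 21: O, bond orders sum to 1 (valence 2) → 1 H
Totals → C:17, H:31, F:1, O:3.

C17H31FO3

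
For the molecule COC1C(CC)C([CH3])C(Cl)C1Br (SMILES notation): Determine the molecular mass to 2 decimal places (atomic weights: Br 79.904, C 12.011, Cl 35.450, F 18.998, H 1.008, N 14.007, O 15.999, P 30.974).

255.58 g/mol

First, the molecular formula is C9H16BrClO (counting implicit H from valence).
  Br: 1 × 79.904 = 79.904
  C: 9 × 12.011 = 108.099
  Cl: 1 × 35.450 = 35.450
  H: 16 × 1.008 = 16.128
  O: 1 × 15.999 = 15.999
Sum: 1×79.904 + 9×12.011 + 1×35.450 + 16×1.008 + 1×15.999 = 255.580 → 255.58 g/mol.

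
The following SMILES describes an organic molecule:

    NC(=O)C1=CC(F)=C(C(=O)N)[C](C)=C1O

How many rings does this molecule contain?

1

In SMILES, each pair of matching ring-closure digits denotes one ring-closing bond; the number of such bonds equals the number of independent rings.
Ring-closure bonds here: 1.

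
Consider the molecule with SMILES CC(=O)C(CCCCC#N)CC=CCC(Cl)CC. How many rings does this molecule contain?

0

In SMILES, each pair of matching ring-closure digits denotes one ring-closing bond; the number of such bonds equals the number of independent rings.
Ring-closure bonds here: 0.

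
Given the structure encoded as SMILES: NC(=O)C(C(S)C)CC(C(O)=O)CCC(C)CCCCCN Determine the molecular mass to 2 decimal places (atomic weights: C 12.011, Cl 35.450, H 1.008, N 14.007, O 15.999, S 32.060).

First, the molecular formula is C16H32N2O3S (counting implicit H from valence).
  C: 16 × 12.011 = 192.176
  H: 32 × 1.008 = 32.256
  N: 2 × 14.007 = 28.014
  O: 3 × 15.999 = 47.997
  S: 1 × 32.060 = 32.060
Sum: 16×12.011 + 32×1.008 + 2×14.007 + 3×15.999 + 1×32.060 = 332.503 → 332.50 g/mol.

332.50 g/mol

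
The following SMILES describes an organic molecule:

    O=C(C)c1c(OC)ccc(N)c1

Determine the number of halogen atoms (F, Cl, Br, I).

0

Scan the SMILES for the halogen motif — none present.
Groups that are present: 1 ether, 1 ketone, 1 primary amine.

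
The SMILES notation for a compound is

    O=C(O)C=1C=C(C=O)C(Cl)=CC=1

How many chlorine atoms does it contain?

1

Scan the SMILES for Cl atoms (remember two-letter symbols like Cl and Br are single atoms).
Chlorine count: 1.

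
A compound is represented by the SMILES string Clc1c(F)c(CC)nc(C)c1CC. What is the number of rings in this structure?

In SMILES, each pair of matching ring-closure digits denotes one ring-closing bond; the number of such bonds equals the number of independent rings.
Ring-closure bonds here: 1.

1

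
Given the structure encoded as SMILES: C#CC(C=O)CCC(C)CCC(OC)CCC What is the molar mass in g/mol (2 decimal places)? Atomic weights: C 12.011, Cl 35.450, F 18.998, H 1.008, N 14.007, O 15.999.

First, the molecular formula is C15H26O2 (counting implicit H from valence).
  C: 15 × 12.011 = 180.165
  H: 26 × 1.008 = 26.208
  O: 2 × 15.999 = 31.998
Sum: 15×12.011 + 26×1.008 + 2×15.999 = 238.371 → 238.37 g/mol.

238.37 g/mol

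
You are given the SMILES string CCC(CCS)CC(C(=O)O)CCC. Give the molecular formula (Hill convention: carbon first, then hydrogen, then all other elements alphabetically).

Walk through each heavy atom and fill implicit hydrogens from standard valence (C 4, N 3, O 2, S 2, halogen 1):
  atom 1: C, bond orders sum to 1 (valence 4) → 3 H
  atom 2: C, bond orders sum to 2 (valence 4) → 2 H
  atom 3: C, bond orders sum to 3 (valence 4) → 1 H
  atom 4: C, bond orders sum to 2 (valence 4) → 2 H
  atom 5: C, bond orders sum to 2 (valence 4) → 2 H
  atom 6: S, bond orders sum to 1 (valence 2) → 1 H
  atom 7: C, bond orders sum to 2 (valence 4) → 2 H
  atom 8: C, bond orders sum to 3 (valence 4) → 1 H
  atom 9: C, bond orders sum to 4 (valence 4) → 0 H
  atom 10: O, bond orders sum to 2 (valence 2) → 0 H
  atom 11: O, bond orders sum to 1 (valence 2) → 1 H
  atom 12: C, bond orders sum to 2 (valence 4) → 2 H
  atom 13: C, bond orders sum to 2 (valence 4) → 2 H
  atom 14: C, bond orders sum to 1 (valence 4) → 3 H
Totals → C:11, H:22, O:2, S:1.
In Hill order: C11H22O2S.

C11H22O2S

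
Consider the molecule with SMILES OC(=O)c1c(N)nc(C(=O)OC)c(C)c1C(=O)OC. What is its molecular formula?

C11H12N2O6

Walk through each heavy atom and fill implicit hydrogens from standard valence (C 4, N 3, O 2, S 2, halogen 1); for lowercase aromatic atoms, an aromatic c carries 1 H when it has two neighbours and 0 H with three, and aromatic n carries 0 H:
  atom 1: O, bond orders sum to 1 (valence 2) → 1 H
  atom 2: C, bond orders sum to 4 (valence 4) → 0 H
  atom 3: O, bond orders sum to 2 (valence 2) → 0 H
  atom 4: aromatic c, 3 neighbours → 0 H
  atom 5: aromatic c, 3 neighbours → 0 H
  atom 6: N, bond orders sum to 1 (valence 3) → 2 H
  atom 7: aromatic n, 2 neighbours → 0 H
  atom 8: aromatic c, 3 neighbours → 0 H
  atom 9: C, bond orders sum to 4 (valence 4) → 0 H
  atom 10: O, bond orders sum to 2 (valence 2) → 0 H
  atom 11: O, bond orders sum to 2 (valence 2) → 0 H
  atom 12: C, bond orders sum to 1 (valence 4) → 3 H
  atom 13: aromatic c, 3 neighbours → 0 H
  atom 14: C, bond orders sum to 1 (valence 4) → 3 H
  atom 15: aromatic c, 3 neighbours → 0 H
  atom 16: C, bond orders sum to 4 (valence 4) → 0 H
  atom 17: O, bond orders sum to 2 (valence 2) → 0 H
  atom 18: O, bond orders sum to 2 (valence 2) → 0 H
  atom 19: C, bond orders sum to 1 (valence 4) → 3 H
Totals → C:11, H:12, N:2, O:6.
In Hill order: C11H12N2O6.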